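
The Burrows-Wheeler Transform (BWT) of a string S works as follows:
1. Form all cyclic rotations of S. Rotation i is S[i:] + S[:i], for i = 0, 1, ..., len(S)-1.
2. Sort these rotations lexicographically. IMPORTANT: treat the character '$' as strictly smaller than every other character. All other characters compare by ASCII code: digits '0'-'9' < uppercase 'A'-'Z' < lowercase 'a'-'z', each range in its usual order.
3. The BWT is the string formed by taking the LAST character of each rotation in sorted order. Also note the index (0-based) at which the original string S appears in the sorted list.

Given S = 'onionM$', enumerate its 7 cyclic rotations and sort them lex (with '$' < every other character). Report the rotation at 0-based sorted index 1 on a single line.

Answer: M$onion

Derivation:
All 7 rotations (rotation i = S[i:]+S[:i]):
  rot[0] = onionM$
  rot[1] = nionM$o
  rot[2] = ionM$on
  rot[3] = onM$oni
  rot[4] = nM$onio
  rot[5] = M$onion
  rot[6] = $onionM
Sorted (with $ < everything):
  sorted[0] = $onionM
  sorted[1] = M$onion
  sorted[2] = ionM$on
  sorted[3] = nM$onio
  sorted[4] = nionM$o
  sorted[5] = onM$oni
  sorted[6] = onionM$
sorted[1] = M$onion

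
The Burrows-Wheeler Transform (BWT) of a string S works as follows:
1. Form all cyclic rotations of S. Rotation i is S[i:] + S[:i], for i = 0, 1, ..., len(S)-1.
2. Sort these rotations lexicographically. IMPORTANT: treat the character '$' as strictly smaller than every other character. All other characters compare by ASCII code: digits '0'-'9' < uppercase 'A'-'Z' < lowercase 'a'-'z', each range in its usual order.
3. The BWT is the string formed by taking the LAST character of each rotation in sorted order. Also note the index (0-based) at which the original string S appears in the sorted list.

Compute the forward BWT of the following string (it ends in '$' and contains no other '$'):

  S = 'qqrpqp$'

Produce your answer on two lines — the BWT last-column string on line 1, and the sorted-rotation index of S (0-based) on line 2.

Answer: pqrp$qq
4

Derivation:
All 7 rotations (rotation i = S[i:]+S[:i]):
  rot[0] = qqrpqp$
  rot[1] = qrpqp$q
  rot[2] = rpqp$qq
  rot[3] = pqp$qqr
  rot[4] = qp$qqrp
  rot[5] = p$qqrpq
  rot[6] = $qqrpqp
Sorted (with $ < everything):
  sorted[0] = $qqrpqp  (last char: 'p')
  sorted[1] = p$qqrpq  (last char: 'q')
  sorted[2] = pqp$qqr  (last char: 'r')
  sorted[3] = qp$qqrp  (last char: 'p')
  sorted[4] = qqrpqp$  (last char: '$')
  sorted[5] = qrpqp$q  (last char: 'q')
  sorted[6] = rpqp$qq  (last char: 'q')
Last column: pqrp$qq
Original string S is at sorted index 4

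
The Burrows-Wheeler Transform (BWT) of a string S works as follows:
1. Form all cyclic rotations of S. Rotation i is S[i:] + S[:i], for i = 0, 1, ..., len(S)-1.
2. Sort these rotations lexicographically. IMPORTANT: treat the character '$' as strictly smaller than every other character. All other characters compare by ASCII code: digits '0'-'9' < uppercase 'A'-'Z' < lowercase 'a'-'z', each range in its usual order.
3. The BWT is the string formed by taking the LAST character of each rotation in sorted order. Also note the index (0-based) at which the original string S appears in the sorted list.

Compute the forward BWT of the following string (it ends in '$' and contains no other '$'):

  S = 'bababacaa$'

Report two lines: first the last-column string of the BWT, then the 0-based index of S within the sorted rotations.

Answer: aacbbb$aaa
6

Derivation:
All 10 rotations (rotation i = S[i:]+S[:i]):
  rot[0] = bababacaa$
  rot[1] = ababacaa$b
  rot[2] = babacaa$ba
  rot[3] = abacaa$bab
  rot[4] = bacaa$baba
  rot[5] = acaa$babab
  rot[6] = caa$bababa
  rot[7] = aa$bababac
  rot[8] = a$bababaca
  rot[9] = $bababacaa
Sorted (with $ < everything):
  sorted[0] = $bababacaa  (last char: 'a')
  sorted[1] = a$bababaca  (last char: 'a')
  sorted[2] = aa$bababac  (last char: 'c')
  sorted[3] = ababacaa$b  (last char: 'b')
  sorted[4] = abacaa$bab  (last char: 'b')
  sorted[5] = acaa$babab  (last char: 'b')
  sorted[6] = bababacaa$  (last char: '$')
  sorted[7] = babacaa$ba  (last char: 'a')
  sorted[8] = bacaa$baba  (last char: 'a')
  sorted[9] = caa$bababa  (last char: 'a')
Last column: aacbbb$aaa
Original string S is at sorted index 6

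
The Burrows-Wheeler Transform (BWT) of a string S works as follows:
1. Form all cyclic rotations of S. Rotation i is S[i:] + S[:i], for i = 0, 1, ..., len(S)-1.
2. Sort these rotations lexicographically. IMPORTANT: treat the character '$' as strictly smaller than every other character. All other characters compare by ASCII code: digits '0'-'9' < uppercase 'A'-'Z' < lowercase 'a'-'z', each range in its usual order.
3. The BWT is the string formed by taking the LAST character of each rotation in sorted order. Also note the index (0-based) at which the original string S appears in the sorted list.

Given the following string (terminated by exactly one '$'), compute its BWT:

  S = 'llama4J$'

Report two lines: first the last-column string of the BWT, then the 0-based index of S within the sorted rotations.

Answer: Ja4mll$a
6

Derivation:
All 8 rotations (rotation i = S[i:]+S[:i]):
  rot[0] = llama4J$
  rot[1] = lama4J$l
  rot[2] = ama4J$ll
  rot[3] = ma4J$lla
  rot[4] = a4J$llam
  rot[5] = 4J$llama
  rot[6] = J$llama4
  rot[7] = $llama4J
Sorted (with $ < everything):
  sorted[0] = $llama4J  (last char: 'J')
  sorted[1] = 4J$llama  (last char: 'a')
  sorted[2] = J$llama4  (last char: '4')
  sorted[3] = a4J$llam  (last char: 'm')
  sorted[4] = ama4J$ll  (last char: 'l')
  sorted[5] = lama4J$l  (last char: 'l')
  sorted[6] = llama4J$  (last char: '$')
  sorted[7] = ma4J$lla  (last char: 'a')
Last column: Ja4mll$a
Original string S is at sorted index 6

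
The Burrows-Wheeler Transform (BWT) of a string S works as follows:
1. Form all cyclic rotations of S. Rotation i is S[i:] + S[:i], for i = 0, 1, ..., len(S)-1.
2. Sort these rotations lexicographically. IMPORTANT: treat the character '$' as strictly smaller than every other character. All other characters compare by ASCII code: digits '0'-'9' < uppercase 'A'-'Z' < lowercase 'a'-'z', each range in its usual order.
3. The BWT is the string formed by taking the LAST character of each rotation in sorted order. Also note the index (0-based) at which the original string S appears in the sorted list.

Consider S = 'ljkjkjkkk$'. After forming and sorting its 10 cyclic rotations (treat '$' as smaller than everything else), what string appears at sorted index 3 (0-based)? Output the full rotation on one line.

All 10 rotations (rotation i = S[i:]+S[:i]):
  rot[0] = ljkjkjkkk$
  rot[1] = jkjkjkkk$l
  rot[2] = kjkjkkk$lj
  rot[3] = jkjkkk$ljk
  rot[4] = kjkkk$ljkj
  rot[5] = jkkk$ljkjk
  rot[6] = kkk$ljkjkj
  rot[7] = kk$ljkjkjk
  rot[8] = k$ljkjkjkk
  rot[9] = $ljkjkjkkk
Sorted (with $ < everything):
  sorted[0] = $ljkjkjkkk
  sorted[1] = jkjkjkkk$l
  sorted[2] = jkjkkk$ljk
  sorted[3] = jkkk$ljkjk
  sorted[4] = k$ljkjkjkk
  sorted[5] = kjkjkkk$lj
  sorted[6] = kjkkk$ljkj
  sorted[7] = kk$ljkjkjk
  sorted[8] = kkk$ljkjkj
  sorted[9] = ljkjkjkkk$
sorted[3] = jkkk$ljkjk

Answer: jkkk$ljkjk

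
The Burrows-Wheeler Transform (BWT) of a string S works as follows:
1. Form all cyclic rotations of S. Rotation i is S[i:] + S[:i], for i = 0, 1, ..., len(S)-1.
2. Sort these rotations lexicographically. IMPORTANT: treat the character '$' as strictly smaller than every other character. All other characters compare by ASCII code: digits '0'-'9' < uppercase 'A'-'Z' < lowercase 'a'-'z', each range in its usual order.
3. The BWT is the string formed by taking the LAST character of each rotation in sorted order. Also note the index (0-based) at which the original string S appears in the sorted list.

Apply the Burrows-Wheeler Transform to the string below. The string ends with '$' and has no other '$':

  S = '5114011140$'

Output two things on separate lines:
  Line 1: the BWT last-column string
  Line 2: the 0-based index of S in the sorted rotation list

All 11 rotations (rotation i = S[i:]+S[:i]):
  rot[0] = 5114011140$
  rot[1] = 114011140$5
  rot[2] = 14011140$51
  rot[3] = 4011140$511
  rot[4] = 011140$5114
  rot[5] = 11140$51140
  rot[6] = 1140$511401
  rot[7] = 140$5114011
  rot[8] = 40$51140111
  rot[9] = 0$511401114
  rot[10] = $5114011140
Sorted (with $ < everything):
  sorted[0] = $5114011140  (last char: '0')
  sorted[1] = 0$511401114  (last char: '4')
  sorted[2] = 011140$5114  (last char: '4')
  sorted[3] = 11140$51140  (last char: '0')
  sorted[4] = 1140$511401  (last char: '1')
  sorted[5] = 114011140$5  (last char: '5')
  sorted[6] = 140$5114011  (last char: '1')
  sorted[7] = 14011140$51  (last char: '1')
  sorted[8] = 40$51140111  (last char: '1')
  sorted[9] = 4011140$511  (last char: '1')
  sorted[10] = 5114011140$  (last char: '$')
Last column: 0440151111$
Original string S is at sorted index 10

Answer: 0440151111$
10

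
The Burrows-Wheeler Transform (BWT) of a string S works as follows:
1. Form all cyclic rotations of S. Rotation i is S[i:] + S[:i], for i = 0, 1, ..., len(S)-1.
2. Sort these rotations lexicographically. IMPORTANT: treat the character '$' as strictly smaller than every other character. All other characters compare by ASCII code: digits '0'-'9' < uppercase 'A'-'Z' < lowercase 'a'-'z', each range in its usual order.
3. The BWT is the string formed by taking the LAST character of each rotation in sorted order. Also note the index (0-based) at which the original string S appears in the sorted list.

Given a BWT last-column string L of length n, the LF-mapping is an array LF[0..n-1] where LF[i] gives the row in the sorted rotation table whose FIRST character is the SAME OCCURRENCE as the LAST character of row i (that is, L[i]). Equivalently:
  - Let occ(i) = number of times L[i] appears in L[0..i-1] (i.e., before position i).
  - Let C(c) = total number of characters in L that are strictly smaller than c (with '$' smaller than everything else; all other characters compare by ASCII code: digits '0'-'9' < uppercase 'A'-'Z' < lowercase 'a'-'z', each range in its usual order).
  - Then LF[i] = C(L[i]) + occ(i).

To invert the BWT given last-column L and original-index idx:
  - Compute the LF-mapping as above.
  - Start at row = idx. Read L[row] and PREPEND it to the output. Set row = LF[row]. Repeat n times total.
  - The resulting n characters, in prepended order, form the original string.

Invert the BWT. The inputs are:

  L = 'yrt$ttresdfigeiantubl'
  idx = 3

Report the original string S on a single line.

LF mapping: 20 12 15 0 16 17 13 4 14 3 6 8 7 5 9 1 11 18 19 2 10
Walk LF starting at row 3, prepending L[row]:
  step 1: row=3, L[3]='$', prepend. Next row=LF[3]=0
  step 2: row=0, L[0]='y', prepend. Next row=LF[0]=20
  step 3: row=20, L[20]='l', prepend. Next row=LF[20]=10
  step 4: row=10, L[10]='f', prepend. Next row=LF[10]=6
  step 5: row=6, L[6]='r', prepend. Next row=LF[6]=13
  step 6: row=13, L[13]='e', prepend. Next row=LF[13]=5
  step 7: row=5, L[5]='t', prepend. Next row=LF[5]=17
  step 8: row=17, L[17]='t', prepend. Next row=LF[17]=18
  step 9: row=18, L[18]='u', prepend. Next row=LF[18]=19
  step 10: row=19, L[19]='b', prepend. Next row=LF[19]=2
  step 11: row=2, L[2]='t', prepend. Next row=LF[2]=15
  step 12: row=15, L[15]='a', prepend. Next row=LF[15]=1
  step 13: row=1, L[1]='r', prepend. Next row=LF[1]=12
  step 14: row=12, L[12]='g', prepend. Next row=LF[12]=7
  step 15: row=7, L[7]='e', prepend. Next row=LF[7]=4
  step 16: row=4, L[4]='t', prepend. Next row=LF[4]=16
  step 17: row=16, L[16]='n', prepend. Next row=LF[16]=11
  step 18: row=11, L[11]='i', prepend. Next row=LF[11]=8
  step 19: row=8, L[8]='s', prepend. Next row=LF[8]=14
  step 20: row=14, L[14]='i', prepend. Next row=LF[14]=9
  step 21: row=9, L[9]='d', prepend. Next row=LF[9]=3
Reversed output: disintegratbutterfly$

Answer: disintegratbutterfly$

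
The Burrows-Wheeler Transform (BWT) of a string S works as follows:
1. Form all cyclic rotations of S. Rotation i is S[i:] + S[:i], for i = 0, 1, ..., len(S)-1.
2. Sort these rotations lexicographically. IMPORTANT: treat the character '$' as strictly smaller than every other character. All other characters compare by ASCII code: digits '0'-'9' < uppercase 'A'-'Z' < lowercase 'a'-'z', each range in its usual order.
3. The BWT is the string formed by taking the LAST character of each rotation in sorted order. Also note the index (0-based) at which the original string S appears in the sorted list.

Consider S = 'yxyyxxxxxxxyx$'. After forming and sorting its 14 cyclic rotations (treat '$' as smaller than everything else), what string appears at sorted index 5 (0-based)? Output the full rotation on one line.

Answer: xxxxyx$yxyyxxx

Derivation:
All 14 rotations (rotation i = S[i:]+S[:i]):
  rot[0] = yxyyxxxxxxxyx$
  rot[1] = xyyxxxxxxxyx$y
  rot[2] = yyxxxxxxxyx$yx
  rot[3] = yxxxxxxxyx$yxy
  rot[4] = xxxxxxxyx$yxyy
  rot[5] = xxxxxxyx$yxyyx
  rot[6] = xxxxxyx$yxyyxx
  rot[7] = xxxxyx$yxyyxxx
  rot[8] = xxxyx$yxyyxxxx
  rot[9] = xxyx$yxyyxxxxx
  rot[10] = xyx$yxyyxxxxxx
  rot[11] = yx$yxyyxxxxxxx
  rot[12] = x$yxyyxxxxxxxy
  rot[13] = $yxyyxxxxxxxyx
Sorted (with $ < everything):
  sorted[0] = $yxyyxxxxxxxyx
  sorted[1] = x$yxyyxxxxxxxy
  sorted[2] = xxxxxxxyx$yxyy
  sorted[3] = xxxxxxyx$yxyyx
  sorted[4] = xxxxxyx$yxyyxx
  sorted[5] = xxxxyx$yxyyxxx
  sorted[6] = xxxyx$yxyyxxxx
  sorted[7] = xxyx$yxyyxxxxx
  sorted[8] = xyx$yxyyxxxxxx
  sorted[9] = xyyxxxxxxxyx$y
  sorted[10] = yx$yxyyxxxxxxx
  sorted[11] = yxxxxxxxyx$yxy
  sorted[12] = yxyyxxxxxxxyx$
  sorted[13] = yyxxxxxxxyx$yx
sorted[5] = xxxxyx$yxyyxxx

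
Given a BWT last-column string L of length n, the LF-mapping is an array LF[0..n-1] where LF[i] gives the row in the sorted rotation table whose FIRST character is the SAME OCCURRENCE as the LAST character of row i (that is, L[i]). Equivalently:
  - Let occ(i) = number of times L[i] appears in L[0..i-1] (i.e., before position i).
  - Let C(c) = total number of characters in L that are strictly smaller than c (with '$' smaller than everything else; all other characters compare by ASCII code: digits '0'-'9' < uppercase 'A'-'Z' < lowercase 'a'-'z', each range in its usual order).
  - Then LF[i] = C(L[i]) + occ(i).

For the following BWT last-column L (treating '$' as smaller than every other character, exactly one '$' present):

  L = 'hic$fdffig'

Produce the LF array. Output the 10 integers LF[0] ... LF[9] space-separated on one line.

Answer: 7 8 1 0 3 2 4 5 9 6

Derivation:
Char counts: '$':1, 'c':1, 'd':1, 'f':3, 'g':1, 'h':1, 'i':2
C (first-col start): C('$')=0, C('c')=1, C('d')=2, C('f')=3, C('g')=6, C('h')=7, C('i')=8
L[0]='h': occ=0, LF[0]=C('h')+0=7+0=7
L[1]='i': occ=0, LF[1]=C('i')+0=8+0=8
L[2]='c': occ=0, LF[2]=C('c')+0=1+0=1
L[3]='$': occ=0, LF[3]=C('$')+0=0+0=0
L[4]='f': occ=0, LF[4]=C('f')+0=3+0=3
L[5]='d': occ=0, LF[5]=C('d')+0=2+0=2
L[6]='f': occ=1, LF[6]=C('f')+1=3+1=4
L[7]='f': occ=2, LF[7]=C('f')+2=3+2=5
L[8]='i': occ=1, LF[8]=C('i')+1=8+1=9
L[9]='g': occ=0, LF[9]=C('g')+0=6+0=6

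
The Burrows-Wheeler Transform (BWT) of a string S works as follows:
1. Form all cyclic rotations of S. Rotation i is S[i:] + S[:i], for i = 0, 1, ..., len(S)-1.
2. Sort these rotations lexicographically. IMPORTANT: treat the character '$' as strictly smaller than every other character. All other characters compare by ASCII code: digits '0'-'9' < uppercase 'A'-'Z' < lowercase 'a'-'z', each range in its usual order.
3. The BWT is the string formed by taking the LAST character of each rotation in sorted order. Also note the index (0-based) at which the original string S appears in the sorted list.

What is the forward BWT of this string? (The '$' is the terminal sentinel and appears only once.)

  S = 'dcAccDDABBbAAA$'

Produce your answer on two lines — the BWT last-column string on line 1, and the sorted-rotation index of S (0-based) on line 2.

Answer: AAAbDcABDcBdcA$
14

Derivation:
All 15 rotations (rotation i = S[i:]+S[:i]):
  rot[0] = dcAccDDABBbAAA$
  rot[1] = cAccDDABBbAAA$d
  rot[2] = AccDDABBbAAA$dc
  rot[3] = ccDDABBbAAA$dcA
  rot[4] = cDDABBbAAA$dcAc
  rot[5] = DDABBbAAA$dcAcc
  rot[6] = DABBbAAA$dcAccD
  rot[7] = ABBbAAA$dcAccDD
  rot[8] = BBbAAA$dcAccDDA
  rot[9] = BbAAA$dcAccDDAB
  rot[10] = bAAA$dcAccDDABB
  rot[11] = AAA$dcAccDDABBb
  rot[12] = AA$dcAccDDABBbA
  rot[13] = A$dcAccDDABBbAA
  rot[14] = $dcAccDDABBbAAA
Sorted (with $ < everything):
  sorted[0] = $dcAccDDABBbAAA  (last char: 'A')
  sorted[1] = A$dcAccDDABBbAA  (last char: 'A')
  sorted[2] = AA$dcAccDDABBbA  (last char: 'A')
  sorted[3] = AAA$dcAccDDABBb  (last char: 'b')
  sorted[4] = ABBbAAA$dcAccDD  (last char: 'D')
  sorted[5] = AccDDABBbAAA$dc  (last char: 'c')
  sorted[6] = BBbAAA$dcAccDDA  (last char: 'A')
  sorted[7] = BbAAA$dcAccDDAB  (last char: 'B')
  sorted[8] = DABBbAAA$dcAccD  (last char: 'D')
  sorted[9] = DDABBbAAA$dcAcc  (last char: 'c')
  sorted[10] = bAAA$dcAccDDABB  (last char: 'B')
  sorted[11] = cAccDDABBbAAA$d  (last char: 'd')
  sorted[12] = cDDABBbAAA$dcAc  (last char: 'c')
  sorted[13] = ccDDABBbAAA$dcA  (last char: 'A')
  sorted[14] = dcAccDDABBbAAA$  (last char: '$')
Last column: AAAbDcABDcBdcA$
Original string S is at sorted index 14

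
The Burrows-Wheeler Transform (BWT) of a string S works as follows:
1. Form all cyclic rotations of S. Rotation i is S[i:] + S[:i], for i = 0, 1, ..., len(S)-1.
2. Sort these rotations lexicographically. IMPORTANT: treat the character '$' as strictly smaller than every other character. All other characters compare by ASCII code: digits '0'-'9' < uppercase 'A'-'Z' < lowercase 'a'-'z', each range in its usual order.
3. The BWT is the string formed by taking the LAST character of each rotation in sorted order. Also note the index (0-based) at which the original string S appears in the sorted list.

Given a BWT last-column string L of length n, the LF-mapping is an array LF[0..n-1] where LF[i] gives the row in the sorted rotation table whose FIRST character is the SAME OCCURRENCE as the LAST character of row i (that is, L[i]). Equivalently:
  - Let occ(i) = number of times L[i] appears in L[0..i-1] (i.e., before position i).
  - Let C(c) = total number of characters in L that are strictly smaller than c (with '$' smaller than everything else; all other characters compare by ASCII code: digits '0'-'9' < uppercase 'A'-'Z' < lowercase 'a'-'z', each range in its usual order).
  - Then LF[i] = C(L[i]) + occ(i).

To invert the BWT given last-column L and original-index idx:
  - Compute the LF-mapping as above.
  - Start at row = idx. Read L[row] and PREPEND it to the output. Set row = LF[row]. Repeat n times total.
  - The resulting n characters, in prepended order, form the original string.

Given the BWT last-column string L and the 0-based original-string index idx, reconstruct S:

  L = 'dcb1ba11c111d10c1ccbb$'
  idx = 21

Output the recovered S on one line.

LF mapping: 20 15 11 2 12 10 3 4 16 5 6 7 21 8 1 17 9 18 19 13 14 0
Walk LF starting at row 21, prepending L[row]:
  step 1: row=21, L[21]='$', prepend. Next row=LF[21]=0
  step 2: row=0, L[0]='d', prepend. Next row=LF[0]=20
  step 3: row=20, L[20]='b', prepend. Next row=LF[20]=14
  step 4: row=14, L[14]='0', prepend. Next row=LF[14]=1
  step 5: row=1, L[1]='c', prepend. Next row=LF[1]=15
  step 6: row=15, L[15]='c', prepend. Next row=LF[15]=17
  step 7: row=17, L[17]='c', prepend. Next row=LF[17]=18
  step 8: row=18, L[18]='c', prepend. Next row=LF[18]=19
  step 9: row=19, L[19]='b', prepend. Next row=LF[19]=13
  step 10: row=13, L[13]='1', prepend. Next row=LF[13]=8
  step 11: row=8, L[8]='c', prepend. Next row=LF[8]=16
  step 12: row=16, L[16]='1', prepend. Next row=LF[16]=9
  step 13: row=9, L[9]='1', prepend. Next row=LF[9]=5
  step 14: row=5, L[5]='a', prepend. Next row=LF[5]=10
  step 15: row=10, L[10]='1', prepend. Next row=LF[10]=6
  step 16: row=6, L[6]='1', prepend. Next row=LF[6]=3
  step 17: row=3, L[3]='1', prepend. Next row=LF[3]=2
  step 18: row=2, L[2]='b', prepend. Next row=LF[2]=11
  step 19: row=11, L[11]='1', prepend. Next row=LF[11]=7
  step 20: row=7, L[7]='1', prepend. Next row=LF[7]=4
  step 21: row=4, L[4]='b', prepend. Next row=LF[4]=12
  step 22: row=12, L[12]='d', prepend. Next row=LF[12]=21
Reversed output: db11b111a11c1bcccc0bd$

Answer: db11b111a11c1bcccc0bd$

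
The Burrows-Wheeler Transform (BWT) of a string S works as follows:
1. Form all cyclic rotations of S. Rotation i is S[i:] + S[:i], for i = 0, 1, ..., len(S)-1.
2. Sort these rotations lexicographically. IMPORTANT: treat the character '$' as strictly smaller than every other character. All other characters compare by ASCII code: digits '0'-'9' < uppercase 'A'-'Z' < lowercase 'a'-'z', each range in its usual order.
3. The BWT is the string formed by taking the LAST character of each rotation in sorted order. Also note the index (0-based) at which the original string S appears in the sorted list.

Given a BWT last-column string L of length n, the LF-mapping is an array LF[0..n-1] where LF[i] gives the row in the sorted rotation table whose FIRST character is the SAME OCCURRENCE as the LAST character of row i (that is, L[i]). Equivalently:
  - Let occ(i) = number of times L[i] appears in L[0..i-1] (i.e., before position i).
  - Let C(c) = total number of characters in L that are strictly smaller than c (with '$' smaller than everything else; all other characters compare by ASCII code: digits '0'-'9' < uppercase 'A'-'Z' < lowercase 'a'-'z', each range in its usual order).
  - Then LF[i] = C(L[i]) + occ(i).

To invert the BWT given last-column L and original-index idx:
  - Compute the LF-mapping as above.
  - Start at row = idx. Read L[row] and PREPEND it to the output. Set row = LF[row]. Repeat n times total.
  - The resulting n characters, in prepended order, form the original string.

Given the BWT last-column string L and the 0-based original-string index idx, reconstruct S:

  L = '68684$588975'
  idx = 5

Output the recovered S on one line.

LF mapping: 4 7 5 8 1 0 2 9 10 11 6 3
Walk LF starting at row 5, prepending L[row]:
  step 1: row=5, L[5]='$', prepend. Next row=LF[5]=0
  step 2: row=0, L[0]='6', prepend. Next row=LF[0]=4
  step 3: row=4, L[4]='4', prepend. Next row=LF[4]=1
  step 4: row=1, L[1]='8', prepend. Next row=LF[1]=7
  step 5: row=7, L[7]='8', prepend. Next row=LF[7]=9
  step 6: row=9, L[9]='9', prepend. Next row=LF[9]=11
  step 7: row=11, L[11]='5', prepend. Next row=LF[11]=3
  step 8: row=3, L[3]='8', prepend. Next row=LF[3]=8
  step 9: row=8, L[8]='8', prepend. Next row=LF[8]=10
  step 10: row=10, L[10]='7', prepend. Next row=LF[10]=6
  step 11: row=6, L[6]='5', prepend. Next row=LF[6]=2
  step 12: row=2, L[2]='6', prepend. Next row=LF[2]=5
Reversed output: 65788598846$

Answer: 65788598846$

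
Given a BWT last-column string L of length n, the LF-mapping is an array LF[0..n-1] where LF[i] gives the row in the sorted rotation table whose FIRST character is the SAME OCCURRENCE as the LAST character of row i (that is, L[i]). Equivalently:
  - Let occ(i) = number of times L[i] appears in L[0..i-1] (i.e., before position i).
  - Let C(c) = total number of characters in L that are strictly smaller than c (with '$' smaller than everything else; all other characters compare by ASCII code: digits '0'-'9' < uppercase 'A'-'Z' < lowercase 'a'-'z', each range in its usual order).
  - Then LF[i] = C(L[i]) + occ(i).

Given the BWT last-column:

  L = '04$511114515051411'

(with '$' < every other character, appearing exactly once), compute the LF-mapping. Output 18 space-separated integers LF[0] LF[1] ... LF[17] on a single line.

Char counts: '$':1, '0':2, '1':8, '4':3, '5':4
C (first-col start): C('$')=0, C('0')=1, C('1')=3, C('4')=11, C('5')=14
L[0]='0': occ=0, LF[0]=C('0')+0=1+0=1
L[1]='4': occ=0, LF[1]=C('4')+0=11+0=11
L[2]='$': occ=0, LF[2]=C('$')+0=0+0=0
L[3]='5': occ=0, LF[3]=C('5')+0=14+0=14
L[4]='1': occ=0, LF[4]=C('1')+0=3+0=3
L[5]='1': occ=1, LF[5]=C('1')+1=3+1=4
L[6]='1': occ=2, LF[6]=C('1')+2=3+2=5
L[7]='1': occ=3, LF[7]=C('1')+3=3+3=6
L[8]='4': occ=1, LF[8]=C('4')+1=11+1=12
L[9]='5': occ=1, LF[9]=C('5')+1=14+1=15
L[10]='1': occ=4, LF[10]=C('1')+4=3+4=7
L[11]='5': occ=2, LF[11]=C('5')+2=14+2=16
L[12]='0': occ=1, LF[12]=C('0')+1=1+1=2
L[13]='5': occ=3, LF[13]=C('5')+3=14+3=17
L[14]='1': occ=5, LF[14]=C('1')+5=3+5=8
L[15]='4': occ=2, LF[15]=C('4')+2=11+2=13
L[16]='1': occ=6, LF[16]=C('1')+6=3+6=9
L[17]='1': occ=7, LF[17]=C('1')+7=3+7=10

Answer: 1 11 0 14 3 4 5 6 12 15 7 16 2 17 8 13 9 10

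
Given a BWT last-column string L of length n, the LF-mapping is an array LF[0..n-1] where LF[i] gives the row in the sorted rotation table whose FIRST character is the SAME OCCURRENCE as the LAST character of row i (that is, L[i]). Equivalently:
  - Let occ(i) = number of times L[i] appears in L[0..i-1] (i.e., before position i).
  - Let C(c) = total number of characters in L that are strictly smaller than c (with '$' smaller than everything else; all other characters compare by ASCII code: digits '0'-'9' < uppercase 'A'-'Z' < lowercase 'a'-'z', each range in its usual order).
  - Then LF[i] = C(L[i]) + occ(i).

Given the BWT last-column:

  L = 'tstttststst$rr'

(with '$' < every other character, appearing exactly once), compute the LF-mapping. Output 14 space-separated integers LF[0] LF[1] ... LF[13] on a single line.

Answer: 7 3 8 9 10 4 11 5 12 6 13 0 1 2

Derivation:
Char counts: '$':1, 'r':2, 's':4, 't':7
C (first-col start): C('$')=0, C('r')=1, C('s')=3, C('t')=7
L[0]='t': occ=0, LF[0]=C('t')+0=7+0=7
L[1]='s': occ=0, LF[1]=C('s')+0=3+0=3
L[2]='t': occ=1, LF[2]=C('t')+1=7+1=8
L[3]='t': occ=2, LF[3]=C('t')+2=7+2=9
L[4]='t': occ=3, LF[4]=C('t')+3=7+3=10
L[5]='s': occ=1, LF[5]=C('s')+1=3+1=4
L[6]='t': occ=4, LF[6]=C('t')+4=7+4=11
L[7]='s': occ=2, LF[7]=C('s')+2=3+2=5
L[8]='t': occ=5, LF[8]=C('t')+5=7+5=12
L[9]='s': occ=3, LF[9]=C('s')+3=3+3=6
L[10]='t': occ=6, LF[10]=C('t')+6=7+6=13
L[11]='$': occ=0, LF[11]=C('$')+0=0+0=0
L[12]='r': occ=0, LF[12]=C('r')+0=1+0=1
L[13]='r': occ=1, LF[13]=C('r')+1=1+1=2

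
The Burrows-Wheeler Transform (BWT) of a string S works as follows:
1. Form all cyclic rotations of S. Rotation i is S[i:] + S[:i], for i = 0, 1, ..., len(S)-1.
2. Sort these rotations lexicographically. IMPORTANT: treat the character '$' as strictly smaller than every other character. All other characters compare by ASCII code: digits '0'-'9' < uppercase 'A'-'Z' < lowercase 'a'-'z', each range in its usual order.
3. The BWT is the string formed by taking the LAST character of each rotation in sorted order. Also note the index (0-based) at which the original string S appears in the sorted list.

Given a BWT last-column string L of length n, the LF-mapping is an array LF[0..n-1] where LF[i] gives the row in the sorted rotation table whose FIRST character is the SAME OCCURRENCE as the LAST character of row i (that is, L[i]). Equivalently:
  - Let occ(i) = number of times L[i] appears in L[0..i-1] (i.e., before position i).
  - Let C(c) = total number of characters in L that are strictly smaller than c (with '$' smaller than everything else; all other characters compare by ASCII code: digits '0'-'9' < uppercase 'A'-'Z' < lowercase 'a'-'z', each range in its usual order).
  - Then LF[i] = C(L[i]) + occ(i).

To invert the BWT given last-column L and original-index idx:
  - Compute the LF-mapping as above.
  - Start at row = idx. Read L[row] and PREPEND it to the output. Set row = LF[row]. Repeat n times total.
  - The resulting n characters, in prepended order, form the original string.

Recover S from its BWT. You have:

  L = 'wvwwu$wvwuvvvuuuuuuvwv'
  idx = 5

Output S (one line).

LF mapping: 16 9 17 18 1 0 19 10 20 2 11 12 13 3 4 5 6 7 8 14 21 15
Walk LF starting at row 5, prepending L[row]:
  step 1: row=5, L[5]='$', prepend. Next row=LF[5]=0
  step 2: row=0, L[0]='w', prepend. Next row=LF[0]=16
  step 3: row=16, L[16]='u', prepend. Next row=LF[16]=6
  step 4: row=6, L[6]='w', prepend. Next row=LF[6]=19
  step 5: row=19, L[19]='v', prepend. Next row=LF[19]=14
  step 6: row=14, L[14]='u', prepend. Next row=LF[14]=4
  step 7: row=4, L[4]='u', prepend. Next row=LF[4]=1
  step 8: row=1, L[1]='v', prepend. Next row=LF[1]=9
  step 9: row=9, L[9]='u', prepend. Next row=LF[9]=2
  step 10: row=2, L[2]='w', prepend. Next row=LF[2]=17
  step 11: row=17, L[17]='u', prepend. Next row=LF[17]=7
  step 12: row=7, L[7]='v', prepend. Next row=LF[7]=10
  step 13: row=10, L[10]='v', prepend. Next row=LF[10]=11
  step 14: row=11, L[11]='v', prepend. Next row=LF[11]=12
  step 15: row=12, L[12]='v', prepend. Next row=LF[12]=13
  step 16: row=13, L[13]='u', prepend. Next row=LF[13]=3
  step 17: row=3, L[3]='w', prepend. Next row=LF[3]=18
  step 18: row=18, L[18]='u', prepend. Next row=LF[18]=8
  step 19: row=8, L[8]='w', prepend. Next row=LF[8]=20
  step 20: row=20, L[20]='w', prepend. Next row=LF[20]=21
  step 21: row=21, L[21]='v', prepend. Next row=LF[21]=15
  step 22: row=15, L[15]='u', prepend. Next row=LF[15]=5
Reversed output: uvwwuwuvvvvuwuvuuvwuw$

Answer: uvwwuwuvvvvuwuvuuvwuw$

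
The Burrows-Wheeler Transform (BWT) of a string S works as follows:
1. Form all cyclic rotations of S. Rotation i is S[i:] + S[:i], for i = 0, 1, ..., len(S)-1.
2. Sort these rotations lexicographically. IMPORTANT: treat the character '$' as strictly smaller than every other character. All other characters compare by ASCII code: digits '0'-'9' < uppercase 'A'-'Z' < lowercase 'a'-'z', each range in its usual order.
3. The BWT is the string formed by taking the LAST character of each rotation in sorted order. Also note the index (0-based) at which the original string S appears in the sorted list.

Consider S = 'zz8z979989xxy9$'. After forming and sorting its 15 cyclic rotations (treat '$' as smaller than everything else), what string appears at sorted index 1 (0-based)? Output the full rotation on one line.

Answer: 79989xxy9$zz8z9

Derivation:
All 15 rotations (rotation i = S[i:]+S[:i]):
  rot[0] = zz8z979989xxy9$
  rot[1] = z8z979989xxy9$z
  rot[2] = 8z979989xxy9$zz
  rot[3] = z979989xxy9$zz8
  rot[4] = 979989xxy9$zz8z
  rot[5] = 79989xxy9$zz8z9
  rot[6] = 9989xxy9$zz8z97
  rot[7] = 989xxy9$zz8z979
  rot[8] = 89xxy9$zz8z9799
  rot[9] = 9xxy9$zz8z97998
  rot[10] = xxy9$zz8z979989
  rot[11] = xy9$zz8z979989x
  rot[12] = y9$zz8z979989xx
  rot[13] = 9$zz8z979989xxy
  rot[14] = $zz8z979989xxy9
Sorted (with $ < everything):
  sorted[0] = $zz8z979989xxy9
  sorted[1] = 79989xxy9$zz8z9
  sorted[2] = 89xxy9$zz8z9799
  sorted[3] = 8z979989xxy9$zz
  sorted[4] = 9$zz8z979989xxy
  sorted[5] = 979989xxy9$zz8z
  sorted[6] = 989xxy9$zz8z979
  sorted[7] = 9989xxy9$zz8z97
  sorted[8] = 9xxy9$zz8z97998
  sorted[9] = xxy9$zz8z979989
  sorted[10] = xy9$zz8z979989x
  sorted[11] = y9$zz8z979989xx
  sorted[12] = z8z979989xxy9$z
  sorted[13] = z979989xxy9$zz8
  sorted[14] = zz8z979989xxy9$
sorted[1] = 79989xxy9$zz8z9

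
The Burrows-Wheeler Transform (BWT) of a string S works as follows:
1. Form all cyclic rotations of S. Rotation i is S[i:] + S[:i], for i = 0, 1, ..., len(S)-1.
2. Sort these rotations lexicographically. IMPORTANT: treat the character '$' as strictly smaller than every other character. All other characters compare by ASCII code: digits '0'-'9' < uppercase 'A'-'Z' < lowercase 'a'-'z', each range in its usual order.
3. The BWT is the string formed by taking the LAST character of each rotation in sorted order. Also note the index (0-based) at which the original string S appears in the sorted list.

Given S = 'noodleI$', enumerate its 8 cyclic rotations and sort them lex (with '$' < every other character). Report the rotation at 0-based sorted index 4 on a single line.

Answer: leI$nood

Derivation:
All 8 rotations (rotation i = S[i:]+S[:i]):
  rot[0] = noodleI$
  rot[1] = oodleI$n
  rot[2] = odleI$no
  rot[3] = dleI$noo
  rot[4] = leI$nood
  rot[5] = eI$noodl
  rot[6] = I$noodle
  rot[7] = $noodleI
Sorted (with $ < everything):
  sorted[0] = $noodleI
  sorted[1] = I$noodle
  sorted[2] = dleI$noo
  sorted[3] = eI$noodl
  sorted[4] = leI$nood
  sorted[5] = noodleI$
  sorted[6] = odleI$no
  sorted[7] = oodleI$n
sorted[4] = leI$nood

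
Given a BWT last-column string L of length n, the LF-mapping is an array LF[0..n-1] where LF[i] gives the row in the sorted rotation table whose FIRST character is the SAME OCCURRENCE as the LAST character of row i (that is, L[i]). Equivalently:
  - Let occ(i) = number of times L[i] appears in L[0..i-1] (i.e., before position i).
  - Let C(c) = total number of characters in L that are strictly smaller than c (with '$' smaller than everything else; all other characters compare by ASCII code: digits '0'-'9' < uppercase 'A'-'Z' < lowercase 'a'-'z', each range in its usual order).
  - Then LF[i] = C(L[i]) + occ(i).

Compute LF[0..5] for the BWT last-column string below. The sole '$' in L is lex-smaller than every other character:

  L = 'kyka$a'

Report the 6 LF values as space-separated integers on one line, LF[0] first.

Answer: 3 5 4 1 0 2

Derivation:
Char counts: '$':1, 'a':2, 'k':2, 'y':1
C (first-col start): C('$')=0, C('a')=1, C('k')=3, C('y')=5
L[0]='k': occ=0, LF[0]=C('k')+0=3+0=3
L[1]='y': occ=0, LF[1]=C('y')+0=5+0=5
L[2]='k': occ=1, LF[2]=C('k')+1=3+1=4
L[3]='a': occ=0, LF[3]=C('a')+0=1+0=1
L[4]='$': occ=0, LF[4]=C('$')+0=0+0=0
L[5]='a': occ=1, LF[5]=C('a')+1=1+1=2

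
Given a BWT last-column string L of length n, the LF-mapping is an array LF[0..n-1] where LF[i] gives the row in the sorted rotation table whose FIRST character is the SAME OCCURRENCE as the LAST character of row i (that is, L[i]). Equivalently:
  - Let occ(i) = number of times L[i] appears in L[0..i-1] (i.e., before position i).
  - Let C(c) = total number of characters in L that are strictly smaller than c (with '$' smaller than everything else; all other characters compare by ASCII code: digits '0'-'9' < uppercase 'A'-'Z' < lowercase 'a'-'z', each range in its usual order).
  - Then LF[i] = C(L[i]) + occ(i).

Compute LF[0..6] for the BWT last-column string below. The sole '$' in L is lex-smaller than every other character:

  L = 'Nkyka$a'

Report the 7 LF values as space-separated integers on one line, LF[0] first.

Answer: 1 4 6 5 2 0 3

Derivation:
Char counts: '$':1, 'N':1, 'a':2, 'k':2, 'y':1
C (first-col start): C('$')=0, C('N')=1, C('a')=2, C('k')=4, C('y')=6
L[0]='N': occ=0, LF[0]=C('N')+0=1+0=1
L[1]='k': occ=0, LF[1]=C('k')+0=4+0=4
L[2]='y': occ=0, LF[2]=C('y')+0=6+0=6
L[3]='k': occ=1, LF[3]=C('k')+1=4+1=5
L[4]='a': occ=0, LF[4]=C('a')+0=2+0=2
L[5]='$': occ=0, LF[5]=C('$')+0=0+0=0
L[6]='a': occ=1, LF[6]=C('a')+1=2+1=3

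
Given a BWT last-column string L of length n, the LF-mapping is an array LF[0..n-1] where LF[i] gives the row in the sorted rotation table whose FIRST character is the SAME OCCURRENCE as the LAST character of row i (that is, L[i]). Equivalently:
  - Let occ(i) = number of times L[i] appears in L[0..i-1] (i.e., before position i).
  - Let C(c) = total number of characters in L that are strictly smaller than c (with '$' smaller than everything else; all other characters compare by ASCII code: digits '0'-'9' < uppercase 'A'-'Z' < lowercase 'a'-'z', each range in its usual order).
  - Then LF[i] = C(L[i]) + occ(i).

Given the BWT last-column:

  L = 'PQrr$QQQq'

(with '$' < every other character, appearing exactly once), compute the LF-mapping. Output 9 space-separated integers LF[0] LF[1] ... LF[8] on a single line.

Char counts: '$':1, 'P':1, 'Q':4, 'q':1, 'r':2
C (first-col start): C('$')=0, C('P')=1, C('Q')=2, C('q')=6, C('r')=7
L[0]='P': occ=0, LF[0]=C('P')+0=1+0=1
L[1]='Q': occ=0, LF[1]=C('Q')+0=2+0=2
L[2]='r': occ=0, LF[2]=C('r')+0=7+0=7
L[3]='r': occ=1, LF[3]=C('r')+1=7+1=8
L[4]='$': occ=0, LF[4]=C('$')+0=0+0=0
L[5]='Q': occ=1, LF[5]=C('Q')+1=2+1=3
L[6]='Q': occ=2, LF[6]=C('Q')+2=2+2=4
L[7]='Q': occ=3, LF[7]=C('Q')+3=2+3=5
L[8]='q': occ=0, LF[8]=C('q')+0=6+0=6

Answer: 1 2 7 8 0 3 4 5 6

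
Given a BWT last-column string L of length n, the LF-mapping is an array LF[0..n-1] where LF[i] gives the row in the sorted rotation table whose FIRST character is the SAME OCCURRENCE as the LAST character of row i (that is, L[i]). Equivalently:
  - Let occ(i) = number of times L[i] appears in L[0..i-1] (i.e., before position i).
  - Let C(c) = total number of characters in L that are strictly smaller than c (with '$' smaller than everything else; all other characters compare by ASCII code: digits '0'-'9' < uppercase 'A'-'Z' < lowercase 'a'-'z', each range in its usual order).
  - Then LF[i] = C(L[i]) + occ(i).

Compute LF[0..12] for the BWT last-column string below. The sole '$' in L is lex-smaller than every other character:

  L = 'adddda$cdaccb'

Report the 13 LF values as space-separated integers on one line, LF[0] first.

Char counts: '$':1, 'a':3, 'b':1, 'c':3, 'd':5
C (first-col start): C('$')=0, C('a')=1, C('b')=4, C('c')=5, C('d')=8
L[0]='a': occ=0, LF[0]=C('a')+0=1+0=1
L[1]='d': occ=0, LF[1]=C('d')+0=8+0=8
L[2]='d': occ=1, LF[2]=C('d')+1=8+1=9
L[3]='d': occ=2, LF[3]=C('d')+2=8+2=10
L[4]='d': occ=3, LF[4]=C('d')+3=8+3=11
L[5]='a': occ=1, LF[5]=C('a')+1=1+1=2
L[6]='$': occ=0, LF[6]=C('$')+0=0+0=0
L[7]='c': occ=0, LF[7]=C('c')+0=5+0=5
L[8]='d': occ=4, LF[8]=C('d')+4=8+4=12
L[9]='a': occ=2, LF[9]=C('a')+2=1+2=3
L[10]='c': occ=1, LF[10]=C('c')+1=5+1=6
L[11]='c': occ=2, LF[11]=C('c')+2=5+2=7
L[12]='b': occ=0, LF[12]=C('b')+0=4+0=4

Answer: 1 8 9 10 11 2 0 5 12 3 6 7 4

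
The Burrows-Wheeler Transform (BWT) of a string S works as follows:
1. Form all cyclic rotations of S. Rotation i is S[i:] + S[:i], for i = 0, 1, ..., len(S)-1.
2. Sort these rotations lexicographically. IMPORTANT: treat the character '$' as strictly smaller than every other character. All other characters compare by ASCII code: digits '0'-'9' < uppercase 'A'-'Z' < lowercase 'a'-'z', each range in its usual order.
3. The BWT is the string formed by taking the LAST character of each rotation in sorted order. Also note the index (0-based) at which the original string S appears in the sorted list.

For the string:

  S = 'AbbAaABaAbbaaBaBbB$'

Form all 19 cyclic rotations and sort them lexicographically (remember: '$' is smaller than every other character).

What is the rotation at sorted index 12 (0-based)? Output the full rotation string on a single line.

Answer: aBbB$AbbAaABaAbbaaB

Derivation:
All 19 rotations (rotation i = S[i:]+S[:i]):
  rot[0] = AbbAaABaAbbaaBaBbB$
  rot[1] = bbAaABaAbbaaBaBbB$A
  rot[2] = bAaABaAbbaaBaBbB$Ab
  rot[3] = AaABaAbbaaBaBbB$Abb
  rot[4] = aABaAbbaaBaBbB$AbbA
  rot[5] = ABaAbbaaBaBbB$AbbAa
  rot[6] = BaAbbaaBaBbB$AbbAaA
  rot[7] = aAbbaaBaBbB$AbbAaAB
  rot[8] = AbbaaBaBbB$AbbAaABa
  rot[9] = bbaaBaBbB$AbbAaABaA
  rot[10] = baaBaBbB$AbbAaABaAb
  rot[11] = aaBaBbB$AbbAaABaAbb
  rot[12] = aBaBbB$AbbAaABaAbba
  rot[13] = BaBbB$AbbAaABaAbbaa
  rot[14] = aBbB$AbbAaABaAbbaaB
  rot[15] = BbB$AbbAaABaAbbaaBa
  rot[16] = bB$AbbAaABaAbbaaBaB
  rot[17] = B$AbbAaABaAbbaaBaBb
  rot[18] = $AbbAaABaAbbaaBaBbB
Sorted (with $ < everything):
  sorted[0] = $AbbAaABaAbbaaBaBbB
  sorted[1] = ABaAbbaaBaBbB$AbbAa
  sorted[2] = AaABaAbbaaBaBbB$Abb
  sorted[3] = AbbAaABaAbbaaBaBbB$
  sorted[4] = AbbaaBaBbB$AbbAaABa
  sorted[5] = B$AbbAaABaAbbaaBaBb
  sorted[6] = BaAbbaaBaBbB$AbbAaA
  sorted[7] = BaBbB$AbbAaABaAbbaa
  sorted[8] = BbB$AbbAaABaAbbaaBa
  sorted[9] = aABaAbbaaBaBbB$AbbA
  sorted[10] = aAbbaaBaBbB$AbbAaAB
  sorted[11] = aBaBbB$AbbAaABaAbba
  sorted[12] = aBbB$AbbAaABaAbbaaB
  sorted[13] = aaBaBbB$AbbAaABaAbb
  sorted[14] = bAaABaAbbaaBaBbB$Ab
  sorted[15] = bB$AbbAaABaAbbaaBaB
  sorted[16] = baaBaBbB$AbbAaABaAb
  sorted[17] = bbAaABaAbbaaBaBbB$A
  sorted[18] = bbaaBaBbB$AbbAaABaA
sorted[12] = aBbB$AbbAaABaAbbaaB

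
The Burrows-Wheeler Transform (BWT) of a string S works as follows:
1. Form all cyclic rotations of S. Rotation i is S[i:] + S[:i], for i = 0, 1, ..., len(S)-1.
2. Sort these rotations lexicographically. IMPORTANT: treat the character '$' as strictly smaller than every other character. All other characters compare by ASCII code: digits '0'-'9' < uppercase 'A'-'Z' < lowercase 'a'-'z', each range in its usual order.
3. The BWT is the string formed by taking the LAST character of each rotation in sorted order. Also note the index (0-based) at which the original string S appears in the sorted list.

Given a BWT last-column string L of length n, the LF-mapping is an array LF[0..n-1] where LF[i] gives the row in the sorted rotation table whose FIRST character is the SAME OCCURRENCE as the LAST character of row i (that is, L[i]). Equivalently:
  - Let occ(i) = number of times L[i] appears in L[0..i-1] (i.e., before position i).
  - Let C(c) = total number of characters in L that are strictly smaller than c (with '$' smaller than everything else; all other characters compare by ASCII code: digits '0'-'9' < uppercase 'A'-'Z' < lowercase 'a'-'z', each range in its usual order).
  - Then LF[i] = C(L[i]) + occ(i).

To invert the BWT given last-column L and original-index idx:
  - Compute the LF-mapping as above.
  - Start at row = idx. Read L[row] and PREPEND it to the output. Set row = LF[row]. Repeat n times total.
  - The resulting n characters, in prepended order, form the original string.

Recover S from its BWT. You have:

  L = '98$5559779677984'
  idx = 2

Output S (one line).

Answer: 555684997778979$

Derivation:
LF mapping: 12 10 0 2 3 4 13 6 7 14 5 8 9 15 11 1
Walk LF starting at row 2, prepending L[row]:
  step 1: row=2, L[2]='$', prepend. Next row=LF[2]=0
  step 2: row=0, L[0]='9', prepend. Next row=LF[0]=12
  step 3: row=12, L[12]='7', prepend. Next row=LF[12]=9
  step 4: row=9, L[9]='9', prepend. Next row=LF[9]=14
  step 5: row=14, L[14]='8', prepend. Next row=LF[14]=11
  step 6: row=11, L[11]='7', prepend. Next row=LF[11]=8
  step 7: row=8, L[8]='7', prepend. Next row=LF[8]=7
  step 8: row=7, L[7]='7', prepend. Next row=LF[7]=6
  step 9: row=6, L[6]='9', prepend. Next row=LF[6]=13
  step 10: row=13, L[13]='9', prepend. Next row=LF[13]=15
  step 11: row=15, L[15]='4', prepend. Next row=LF[15]=1
  step 12: row=1, L[1]='8', prepend. Next row=LF[1]=10
  step 13: row=10, L[10]='6', prepend. Next row=LF[10]=5
  step 14: row=5, L[5]='5', prepend. Next row=LF[5]=4
  step 15: row=4, L[4]='5', prepend. Next row=LF[4]=3
  step 16: row=3, L[3]='5', prepend. Next row=LF[3]=2
Reversed output: 555684997778979$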